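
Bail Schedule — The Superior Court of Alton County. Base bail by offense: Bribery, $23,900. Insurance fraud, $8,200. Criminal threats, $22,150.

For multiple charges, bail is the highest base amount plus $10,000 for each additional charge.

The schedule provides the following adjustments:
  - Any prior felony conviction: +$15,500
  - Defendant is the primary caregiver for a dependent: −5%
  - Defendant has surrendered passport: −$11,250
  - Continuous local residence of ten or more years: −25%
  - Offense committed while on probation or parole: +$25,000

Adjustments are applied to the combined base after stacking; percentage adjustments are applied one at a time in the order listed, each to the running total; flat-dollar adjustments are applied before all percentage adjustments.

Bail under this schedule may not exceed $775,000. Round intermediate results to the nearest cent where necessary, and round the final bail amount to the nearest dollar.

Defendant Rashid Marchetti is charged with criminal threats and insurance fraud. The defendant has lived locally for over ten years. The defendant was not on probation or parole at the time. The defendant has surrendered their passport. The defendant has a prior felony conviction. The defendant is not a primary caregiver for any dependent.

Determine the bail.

Base amounts from the schedule: criminal threats $22,150; insurance fraud $8,200.
Stacking rule: highest base plus $10,000 per additional charge. Highest is criminal threats at $22,150; 1 additional charge → +$10,000. Combined base = $32,150.
Any prior felony conviction (+$15,500 flat): $32,150 + $15,500 = $47,650.
Defendant has surrendered passport (−$11,250 flat): $47,650 − $11,250 = $36,400.
Continuous local residence of ten or more years (−25%): $36,400 × 0.75 = $27,300.
$27,300 is within the $775,000 maximum.

$27,300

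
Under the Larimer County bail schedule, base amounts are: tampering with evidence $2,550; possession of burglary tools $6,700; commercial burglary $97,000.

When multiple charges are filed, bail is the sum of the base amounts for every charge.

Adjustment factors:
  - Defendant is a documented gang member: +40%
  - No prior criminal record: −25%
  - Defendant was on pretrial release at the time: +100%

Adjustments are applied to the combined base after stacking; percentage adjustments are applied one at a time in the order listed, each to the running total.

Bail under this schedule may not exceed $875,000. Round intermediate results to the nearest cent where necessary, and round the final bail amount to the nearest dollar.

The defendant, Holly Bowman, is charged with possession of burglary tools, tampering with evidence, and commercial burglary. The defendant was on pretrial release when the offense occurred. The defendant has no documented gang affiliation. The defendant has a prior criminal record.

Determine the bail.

Base amounts from the schedule: possession of burglary tools $6,700; tampering with evidence $2,550; commercial burglary $97,000.
Stacking rule: sum of all bases. $6,700 + $2,550 + $97,000 = $106,250.
Defendant was on pretrial release at the time (+100%): $106,250 × 2 = $212,500.
$212,500 is within the $875,000 maximum.

$212,500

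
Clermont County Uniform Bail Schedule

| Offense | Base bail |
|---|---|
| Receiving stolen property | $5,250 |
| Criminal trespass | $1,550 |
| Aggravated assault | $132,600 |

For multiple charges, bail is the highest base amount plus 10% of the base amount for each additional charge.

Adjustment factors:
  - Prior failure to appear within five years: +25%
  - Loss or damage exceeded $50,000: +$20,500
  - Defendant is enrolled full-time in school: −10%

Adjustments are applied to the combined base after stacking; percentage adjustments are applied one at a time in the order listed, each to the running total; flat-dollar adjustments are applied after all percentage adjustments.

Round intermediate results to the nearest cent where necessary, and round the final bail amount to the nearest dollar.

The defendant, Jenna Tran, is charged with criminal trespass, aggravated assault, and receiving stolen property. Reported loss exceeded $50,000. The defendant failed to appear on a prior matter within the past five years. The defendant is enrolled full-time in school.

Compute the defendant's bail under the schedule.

Base amounts from the schedule: criminal trespass $1,550; aggravated assault $132,600; receiving stolen property $5,250.
Stacking rule: highest base plus 10% of each additional charge. Highest is aggravated assault at $132,600. Additional: $1,550 × 10% = $155; $5,250 × 10% = $525. Combined base = $132,600 + $680 = $133,280.
Prior failure to appear within five years (+25%): $133,280 × 1.25 = $166,600.
Defendant is enrolled full-time in school (−10%): $166,600 × 0.9 = $149,940.
Loss or damage exceeded $50,000 (+$20,500 flat): $149,940 + $20,500 = $170,440.

$170,440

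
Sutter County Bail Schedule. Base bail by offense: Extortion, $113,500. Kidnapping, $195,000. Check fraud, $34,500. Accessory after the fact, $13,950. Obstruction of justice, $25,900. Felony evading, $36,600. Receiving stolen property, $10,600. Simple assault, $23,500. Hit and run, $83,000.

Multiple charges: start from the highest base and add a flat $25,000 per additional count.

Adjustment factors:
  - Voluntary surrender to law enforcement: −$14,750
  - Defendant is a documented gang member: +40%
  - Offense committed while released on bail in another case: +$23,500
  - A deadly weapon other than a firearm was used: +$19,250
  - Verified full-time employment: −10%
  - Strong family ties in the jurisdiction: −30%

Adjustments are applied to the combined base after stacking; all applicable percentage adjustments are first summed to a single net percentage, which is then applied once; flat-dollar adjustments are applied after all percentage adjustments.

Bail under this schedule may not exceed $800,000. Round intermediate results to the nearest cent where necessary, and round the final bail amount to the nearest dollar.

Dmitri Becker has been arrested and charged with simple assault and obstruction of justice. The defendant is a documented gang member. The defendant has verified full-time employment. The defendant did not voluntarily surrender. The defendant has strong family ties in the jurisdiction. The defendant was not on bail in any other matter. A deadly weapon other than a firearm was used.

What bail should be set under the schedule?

Base amounts from the schedule: simple assault $23,500; obstruction of justice $25,900.
Stacking rule: highest base plus $25,000 per additional charge. Highest is obstruction of justice at $25,900; 1 additional charge → +$25,000. Combined base = $50,900.
Net percentage adjustment: +40% −10% −30% = +0%. $50,900 × 1 = $50,900.
A deadly weapon other than a firearm was used (+$19,250 flat): $50,900 + $19,250 = $70,150.
$70,150 is within the $800,000 maximum.

$70,150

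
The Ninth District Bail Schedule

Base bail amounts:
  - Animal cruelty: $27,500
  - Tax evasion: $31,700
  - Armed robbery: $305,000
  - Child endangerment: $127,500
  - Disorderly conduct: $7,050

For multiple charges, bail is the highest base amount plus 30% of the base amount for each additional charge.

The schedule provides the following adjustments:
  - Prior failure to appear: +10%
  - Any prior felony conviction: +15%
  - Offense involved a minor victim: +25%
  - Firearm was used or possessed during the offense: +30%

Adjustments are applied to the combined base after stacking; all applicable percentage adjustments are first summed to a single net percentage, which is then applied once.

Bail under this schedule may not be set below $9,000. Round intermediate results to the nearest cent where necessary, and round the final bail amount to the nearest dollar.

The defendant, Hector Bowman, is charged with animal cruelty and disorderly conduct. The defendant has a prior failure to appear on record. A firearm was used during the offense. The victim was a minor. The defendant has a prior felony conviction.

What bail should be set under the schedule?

Base amounts from the schedule: animal cruelty $27,500; disorderly conduct $7,050.
Stacking rule: highest base plus 30% of each additional charge. Highest is animal cruelty at $27,500. Additional: $7,050 × 30% = $2,115. Combined base = $27,500 + $2,115 = $29,615.
Net percentage adjustment: +10% +15% +25% +30% = +80%. $29,615 × 1.8 = $53,307.
$53,307 is at or above the $9,000 minimum.

$53,307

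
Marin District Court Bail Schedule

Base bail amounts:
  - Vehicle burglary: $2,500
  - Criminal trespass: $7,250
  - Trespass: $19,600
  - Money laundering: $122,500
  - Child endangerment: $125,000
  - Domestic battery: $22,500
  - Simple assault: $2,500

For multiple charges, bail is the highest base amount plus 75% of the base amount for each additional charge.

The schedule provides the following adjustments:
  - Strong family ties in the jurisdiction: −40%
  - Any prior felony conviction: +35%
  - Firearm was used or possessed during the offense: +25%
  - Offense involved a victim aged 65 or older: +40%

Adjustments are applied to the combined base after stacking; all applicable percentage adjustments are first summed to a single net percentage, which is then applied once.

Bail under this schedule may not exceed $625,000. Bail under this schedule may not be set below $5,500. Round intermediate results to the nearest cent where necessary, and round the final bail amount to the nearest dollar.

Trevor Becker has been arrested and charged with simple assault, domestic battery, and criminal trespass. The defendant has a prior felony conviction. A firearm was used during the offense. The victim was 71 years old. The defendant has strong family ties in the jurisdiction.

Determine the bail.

$47,700

Base amounts from the schedule: simple assault $2,500; domestic battery $22,500; criminal trespass $7,250.
Stacking rule: highest base plus 75% of each additional charge. Highest is domestic battery at $22,500. Additional: $2,500 × 75% = $1,875; $7,250 × 75% = $5,437.50. Combined base = $22,500 + $7,312.50 = $29,812.50.
Net percentage adjustment: −40% +35% +25% +40% = +60%. $29,812.50 × 1.6 = $47,700.
$47,700 is within the $625,000 maximum.
$47,700 is at or above the $5,500 minimum.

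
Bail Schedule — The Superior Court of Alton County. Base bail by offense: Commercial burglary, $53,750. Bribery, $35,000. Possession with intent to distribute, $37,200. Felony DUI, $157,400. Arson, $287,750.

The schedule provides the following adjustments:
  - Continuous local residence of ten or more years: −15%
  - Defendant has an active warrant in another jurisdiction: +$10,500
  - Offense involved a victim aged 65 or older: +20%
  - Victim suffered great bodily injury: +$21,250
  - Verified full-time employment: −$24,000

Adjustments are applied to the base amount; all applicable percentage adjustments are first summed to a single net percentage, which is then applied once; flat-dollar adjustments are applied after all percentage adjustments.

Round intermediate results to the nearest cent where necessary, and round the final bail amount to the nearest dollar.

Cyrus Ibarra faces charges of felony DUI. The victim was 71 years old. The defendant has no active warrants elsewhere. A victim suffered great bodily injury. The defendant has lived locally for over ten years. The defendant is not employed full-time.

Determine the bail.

Base amounts from the schedule: felony DUI $157,400.
Single charge. Combined base = $157,400.
Net percentage adjustment: −15% +20% = +5%. $157,400 × 1.05 = $165,270.
Victim suffered great bodily injury (+$21,250 flat): $165,270 + $21,250 = $186,520.

$186,520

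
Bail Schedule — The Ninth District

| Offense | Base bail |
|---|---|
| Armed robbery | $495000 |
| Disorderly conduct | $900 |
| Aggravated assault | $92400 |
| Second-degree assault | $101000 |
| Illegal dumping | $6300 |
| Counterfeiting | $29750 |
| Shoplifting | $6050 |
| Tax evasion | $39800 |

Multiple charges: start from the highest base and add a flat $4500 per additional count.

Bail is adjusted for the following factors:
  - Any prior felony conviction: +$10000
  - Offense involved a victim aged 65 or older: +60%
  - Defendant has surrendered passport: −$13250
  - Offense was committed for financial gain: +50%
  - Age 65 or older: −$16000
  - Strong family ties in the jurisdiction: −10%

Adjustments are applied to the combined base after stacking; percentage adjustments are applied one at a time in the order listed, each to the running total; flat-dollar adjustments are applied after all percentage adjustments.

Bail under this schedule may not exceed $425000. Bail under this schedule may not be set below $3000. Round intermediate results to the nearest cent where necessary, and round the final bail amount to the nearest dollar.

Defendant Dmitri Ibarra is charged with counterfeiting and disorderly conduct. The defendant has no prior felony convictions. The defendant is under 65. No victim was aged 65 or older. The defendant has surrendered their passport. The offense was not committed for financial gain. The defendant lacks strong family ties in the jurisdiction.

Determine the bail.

$21000

Base amounts from the schedule: counterfeiting $29750; disorderly conduct $900.
Stacking rule: highest base plus $4500 per additional charge. Highest is counterfeiting at $29750; 1 additional charge → +$4500. Combined base = $34250.
Defendant has surrendered passport (−$13250 flat): $34250 − $13250 = $21000.
$21000 is within the $425000 maximum.
$21000 is at or above the $3000 minimum.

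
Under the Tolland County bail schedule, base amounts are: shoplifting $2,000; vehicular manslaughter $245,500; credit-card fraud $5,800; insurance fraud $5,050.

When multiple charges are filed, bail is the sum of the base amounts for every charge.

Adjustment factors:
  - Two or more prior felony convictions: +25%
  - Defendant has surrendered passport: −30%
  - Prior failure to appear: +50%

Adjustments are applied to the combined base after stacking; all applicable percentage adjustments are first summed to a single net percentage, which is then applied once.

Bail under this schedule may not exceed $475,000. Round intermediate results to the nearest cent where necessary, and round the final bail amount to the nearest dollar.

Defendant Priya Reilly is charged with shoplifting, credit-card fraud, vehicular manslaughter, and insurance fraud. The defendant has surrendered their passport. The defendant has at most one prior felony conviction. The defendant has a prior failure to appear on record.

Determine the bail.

$310,020

Base amounts from the schedule: shoplifting $2,000; credit-card fraud $5,800; vehicular manslaughter $245,500; insurance fraud $5,050.
Stacking rule: sum of all bases. $2,000 + $5,800 + $245,500 + $5,050 = $258,350.
Net percentage adjustment: −30% +50% = +20%. $258,350 × 1.2 = $310,020.
$310,020 is within the $475,000 maximum.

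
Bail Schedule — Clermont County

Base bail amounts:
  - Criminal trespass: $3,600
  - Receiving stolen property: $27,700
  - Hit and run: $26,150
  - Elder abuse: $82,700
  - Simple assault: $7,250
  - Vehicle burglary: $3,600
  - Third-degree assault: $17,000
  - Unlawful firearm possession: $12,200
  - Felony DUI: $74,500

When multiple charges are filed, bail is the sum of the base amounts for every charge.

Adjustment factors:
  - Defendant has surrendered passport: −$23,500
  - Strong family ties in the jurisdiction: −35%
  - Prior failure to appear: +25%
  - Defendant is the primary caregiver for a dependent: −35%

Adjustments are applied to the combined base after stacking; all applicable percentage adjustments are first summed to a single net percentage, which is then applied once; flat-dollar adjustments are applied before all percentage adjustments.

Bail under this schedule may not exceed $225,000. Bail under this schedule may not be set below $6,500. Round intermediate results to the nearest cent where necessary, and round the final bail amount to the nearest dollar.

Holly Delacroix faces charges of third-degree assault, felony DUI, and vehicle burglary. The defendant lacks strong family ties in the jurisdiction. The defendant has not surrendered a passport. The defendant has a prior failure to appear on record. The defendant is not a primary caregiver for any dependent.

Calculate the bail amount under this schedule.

Base amounts from the schedule: third-degree assault $17,000; felony DUI $74,500; vehicle burglary $3,600.
Stacking rule: sum of all bases. $17,000 + $74,500 + $3,600 = $95,100.
Prior failure to appear (+25%): $95,100 × 1.25 = $118,875.
$118,875 is within the $225,000 maximum.
$118,875 is at or above the $6,500 minimum.

$118,875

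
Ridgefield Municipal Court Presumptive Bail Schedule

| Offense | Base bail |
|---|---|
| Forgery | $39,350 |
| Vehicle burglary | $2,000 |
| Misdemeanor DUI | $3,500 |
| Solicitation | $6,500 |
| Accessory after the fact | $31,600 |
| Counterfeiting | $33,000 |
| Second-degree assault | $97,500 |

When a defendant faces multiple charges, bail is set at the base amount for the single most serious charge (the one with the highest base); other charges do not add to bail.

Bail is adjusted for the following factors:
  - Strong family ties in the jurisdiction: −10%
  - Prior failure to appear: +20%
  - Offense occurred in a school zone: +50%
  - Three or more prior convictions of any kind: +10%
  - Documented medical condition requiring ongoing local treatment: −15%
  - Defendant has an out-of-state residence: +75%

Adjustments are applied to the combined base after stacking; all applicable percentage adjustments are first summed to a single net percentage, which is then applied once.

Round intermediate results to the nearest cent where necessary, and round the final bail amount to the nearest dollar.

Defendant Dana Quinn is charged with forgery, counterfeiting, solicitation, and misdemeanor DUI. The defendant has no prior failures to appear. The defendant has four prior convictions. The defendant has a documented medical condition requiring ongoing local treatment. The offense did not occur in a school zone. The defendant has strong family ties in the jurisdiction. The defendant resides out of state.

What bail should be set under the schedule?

$62,960

Base amounts from the schedule: forgery $39,350; counterfeiting $33,000; solicitation $6,500; misdemeanor DUI $3,500.
Stacking rule: use the highest base only. Highest is forgery at $39,350. Combined base = $39,350.
Net percentage adjustment: −10% +10% −15% +75% = +60%. $39,350 × 1.6 = $62,960.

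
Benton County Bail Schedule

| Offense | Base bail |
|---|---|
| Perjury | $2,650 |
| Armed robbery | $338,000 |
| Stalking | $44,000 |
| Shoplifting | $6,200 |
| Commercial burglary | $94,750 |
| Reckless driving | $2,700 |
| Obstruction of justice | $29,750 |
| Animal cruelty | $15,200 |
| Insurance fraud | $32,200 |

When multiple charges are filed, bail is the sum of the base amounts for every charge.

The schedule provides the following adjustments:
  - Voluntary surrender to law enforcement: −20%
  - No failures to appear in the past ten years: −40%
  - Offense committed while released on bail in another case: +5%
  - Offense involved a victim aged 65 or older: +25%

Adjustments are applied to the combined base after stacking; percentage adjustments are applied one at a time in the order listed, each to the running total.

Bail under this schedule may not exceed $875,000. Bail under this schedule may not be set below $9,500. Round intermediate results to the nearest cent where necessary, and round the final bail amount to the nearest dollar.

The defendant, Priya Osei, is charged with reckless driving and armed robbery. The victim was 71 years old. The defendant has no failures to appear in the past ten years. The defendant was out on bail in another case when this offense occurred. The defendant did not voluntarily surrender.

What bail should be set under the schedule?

$268,301

Base amounts from the schedule: reckless driving $2,700; armed robbery $338,000.
Stacking rule: sum of all bases. $2,700 + $338,000 = $340,700.
No failures to appear in the past ten years (−40%): $340,700 × 0.6 = $204,420.
Offense committed while released on bail in another case (+5%): $204,420 × 1.05 = $214,641.
Offense involved a victim aged 65 or older (+25%): $214,641 × 1.25 = $268,301.25.
$268,301.25 is within the $875,000 maximum.
$268,301.25 is at or above the $9,500 minimum.
Rounded to the nearest dollar: $268,301.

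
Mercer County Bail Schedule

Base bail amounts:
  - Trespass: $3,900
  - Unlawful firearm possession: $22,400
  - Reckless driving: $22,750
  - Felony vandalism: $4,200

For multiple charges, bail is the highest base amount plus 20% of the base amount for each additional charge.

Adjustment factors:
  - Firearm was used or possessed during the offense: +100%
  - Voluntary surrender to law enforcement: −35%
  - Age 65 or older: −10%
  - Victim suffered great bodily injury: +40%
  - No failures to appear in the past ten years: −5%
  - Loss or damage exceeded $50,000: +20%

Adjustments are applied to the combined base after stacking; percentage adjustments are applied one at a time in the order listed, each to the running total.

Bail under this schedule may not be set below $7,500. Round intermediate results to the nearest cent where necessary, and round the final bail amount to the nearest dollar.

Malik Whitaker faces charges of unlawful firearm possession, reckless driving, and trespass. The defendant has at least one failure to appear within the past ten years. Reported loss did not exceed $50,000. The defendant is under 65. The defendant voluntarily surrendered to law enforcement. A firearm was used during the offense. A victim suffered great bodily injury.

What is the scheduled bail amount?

Base amounts from the schedule: unlawful firearm possession $22,400; reckless driving $22,750; trespass $3,900.
Stacking rule: highest base plus 20% of each additional charge. Highest is reckless driving at $22,750. Additional: $22,400 × 20% = $4,480; $3,900 × 20% = $780. Combined base = $22,750 + $5,260 = $28,010.
Firearm was used or possessed during the offense (+100%): $28,010 × 2 = $56,020.
Voluntary surrender to law enforcement (−35%): $56,020 × 0.65 = $36,413.
Victim suffered great bodily injury (+40%): $36,413 × 1.4 = $50,978.20.
$50,978.20 is at or above the $7,500 minimum.
Rounded to the nearest dollar: $50,978.

$50,978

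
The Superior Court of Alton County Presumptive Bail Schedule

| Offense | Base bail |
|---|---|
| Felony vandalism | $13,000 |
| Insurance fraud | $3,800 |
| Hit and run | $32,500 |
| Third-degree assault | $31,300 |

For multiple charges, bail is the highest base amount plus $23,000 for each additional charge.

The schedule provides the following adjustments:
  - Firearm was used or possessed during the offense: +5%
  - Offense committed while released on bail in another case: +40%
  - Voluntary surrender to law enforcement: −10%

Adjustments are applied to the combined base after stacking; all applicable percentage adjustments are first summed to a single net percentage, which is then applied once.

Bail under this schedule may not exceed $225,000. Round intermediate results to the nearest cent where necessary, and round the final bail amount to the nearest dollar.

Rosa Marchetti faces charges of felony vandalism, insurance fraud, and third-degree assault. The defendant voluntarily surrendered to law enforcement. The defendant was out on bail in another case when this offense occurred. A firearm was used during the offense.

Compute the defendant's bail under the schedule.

$104,355

Base amounts from the schedule: felony vandalism $13,000; insurance fraud $3,800; third-degree assault $31,300.
Stacking rule: highest base plus $23,000 per additional charge. Highest is third-degree assault at $31,300; 2 additional charges → +$46,000. Combined base = $77,300.
Net percentage adjustment: +5% +40% −10% = +35%. $77,300 × 1.35 = $104,355.
$104,355 is within the $225,000 maximum.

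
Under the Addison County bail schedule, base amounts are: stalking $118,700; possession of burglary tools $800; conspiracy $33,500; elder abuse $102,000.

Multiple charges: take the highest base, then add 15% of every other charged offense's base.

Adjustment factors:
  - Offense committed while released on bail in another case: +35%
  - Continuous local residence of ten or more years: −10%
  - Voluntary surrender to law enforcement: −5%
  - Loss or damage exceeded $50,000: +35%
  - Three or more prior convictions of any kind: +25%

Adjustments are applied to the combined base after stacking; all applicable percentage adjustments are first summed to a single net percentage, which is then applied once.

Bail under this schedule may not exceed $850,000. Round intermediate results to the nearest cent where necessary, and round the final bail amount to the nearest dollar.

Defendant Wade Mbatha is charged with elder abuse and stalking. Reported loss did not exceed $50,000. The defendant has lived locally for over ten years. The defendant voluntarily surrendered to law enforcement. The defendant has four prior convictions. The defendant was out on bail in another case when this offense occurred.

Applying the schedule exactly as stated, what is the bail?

$194,300

Base amounts from the schedule: elder abuse $102,000; stalking $118,700.
Stacking rule: highest base plus 15% of each additional charge. Highest is stalking at $118,700. Additional: $102,000 × 15% = $15,300. Combined base = $118,700 + $15,300 = $134,000.
Net percentage adjustment: +35% −10% −5% +25% = +45%. $134,000 × 1.45 = $194,300.
$194,300 is within the $850,000 maximum.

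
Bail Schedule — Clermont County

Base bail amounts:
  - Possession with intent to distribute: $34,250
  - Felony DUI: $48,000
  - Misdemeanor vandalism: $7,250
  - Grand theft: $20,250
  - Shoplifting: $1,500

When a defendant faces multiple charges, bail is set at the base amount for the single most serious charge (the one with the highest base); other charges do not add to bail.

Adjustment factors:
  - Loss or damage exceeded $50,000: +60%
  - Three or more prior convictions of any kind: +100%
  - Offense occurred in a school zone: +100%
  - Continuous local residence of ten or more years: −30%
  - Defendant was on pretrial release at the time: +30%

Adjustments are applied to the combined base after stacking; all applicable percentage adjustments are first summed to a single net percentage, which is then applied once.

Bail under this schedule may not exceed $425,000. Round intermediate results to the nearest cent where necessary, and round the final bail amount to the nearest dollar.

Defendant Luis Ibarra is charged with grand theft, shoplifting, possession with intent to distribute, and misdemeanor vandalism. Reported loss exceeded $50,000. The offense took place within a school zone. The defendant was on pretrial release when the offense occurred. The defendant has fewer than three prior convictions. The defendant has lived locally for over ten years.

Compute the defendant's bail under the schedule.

Base amounts from the schedule: grand theft $20,250; shoplifting $1,500; possession with intent to distribute $34,250; misdemeanor vandalism $7,250.
Stacking rule: use the highest base only. Highest is possession with intent to distribute at $34,250. Combined base = $34,250.
Net percentage adjustment: +60% +100% −30% +30% = +160%. $34,250 × 2.6 = $89,050.
$89,050 is within the $425,000 maximum.

$89,050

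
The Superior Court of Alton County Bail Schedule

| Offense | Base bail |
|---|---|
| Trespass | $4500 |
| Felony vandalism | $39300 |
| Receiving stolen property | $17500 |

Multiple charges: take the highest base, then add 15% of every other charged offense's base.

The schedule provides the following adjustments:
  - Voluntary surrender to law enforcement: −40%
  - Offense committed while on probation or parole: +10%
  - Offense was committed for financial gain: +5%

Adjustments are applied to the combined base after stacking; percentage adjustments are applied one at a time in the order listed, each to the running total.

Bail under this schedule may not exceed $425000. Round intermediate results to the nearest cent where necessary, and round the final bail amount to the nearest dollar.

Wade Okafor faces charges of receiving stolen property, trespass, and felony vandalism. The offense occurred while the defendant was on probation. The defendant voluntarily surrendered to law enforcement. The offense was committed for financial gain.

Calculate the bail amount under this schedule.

Base amounts from the schedule: receiving stolen property $17500; trespass $4500; felony vandalism $39300.
Stacking rule: highest base plus 15% of each additional charge. Highest is felony vandalism at $39300. Additional: $17500 × 15% = $2625; $4500 × 15% = $675. Combined base = $39300 + $3300 = $42600.
Voluntary surrender to law enforcement (−40%): $42600 × 0.6 = $25560.
Offense committed while on probation or parole (+10%): $25560 × 1.1 = $28116.
Offense was committed for financial gain (+5%): $28116 × 1.05 = $29521.80.
$29521.80 is within the $425000 maximum.
Rounded to the nearest dollar: $29522.

$29522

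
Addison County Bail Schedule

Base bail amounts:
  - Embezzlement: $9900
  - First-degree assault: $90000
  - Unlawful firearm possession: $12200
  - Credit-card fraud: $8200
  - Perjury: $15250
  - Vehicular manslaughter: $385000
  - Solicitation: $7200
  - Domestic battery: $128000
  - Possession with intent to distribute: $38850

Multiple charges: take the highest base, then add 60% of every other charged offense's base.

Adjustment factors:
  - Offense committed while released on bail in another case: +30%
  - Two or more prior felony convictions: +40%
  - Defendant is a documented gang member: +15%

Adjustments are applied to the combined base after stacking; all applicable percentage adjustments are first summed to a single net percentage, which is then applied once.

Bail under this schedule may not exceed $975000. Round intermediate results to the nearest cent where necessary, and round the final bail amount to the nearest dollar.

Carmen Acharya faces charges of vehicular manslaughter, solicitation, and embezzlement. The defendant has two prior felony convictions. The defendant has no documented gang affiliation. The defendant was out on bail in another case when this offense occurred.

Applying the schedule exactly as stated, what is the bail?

$671942

Base amounts from the schedule: vehicular manslaughter $385000; solicitation $7200; embezzlement $9900.
Stacking rule: highest base plus 60% of each additional charge. Highest is vehicular manslaughter at $385000. Additional: $7200 × 60% = $4320; $9900 × 60% = $5940. Combined base = $385000 + $10260 = $395260.
Net percentage adjustment: +30% +40% = +70%. $395260 × 1.7 = $671942.
$671942 is within the $975000 maximum.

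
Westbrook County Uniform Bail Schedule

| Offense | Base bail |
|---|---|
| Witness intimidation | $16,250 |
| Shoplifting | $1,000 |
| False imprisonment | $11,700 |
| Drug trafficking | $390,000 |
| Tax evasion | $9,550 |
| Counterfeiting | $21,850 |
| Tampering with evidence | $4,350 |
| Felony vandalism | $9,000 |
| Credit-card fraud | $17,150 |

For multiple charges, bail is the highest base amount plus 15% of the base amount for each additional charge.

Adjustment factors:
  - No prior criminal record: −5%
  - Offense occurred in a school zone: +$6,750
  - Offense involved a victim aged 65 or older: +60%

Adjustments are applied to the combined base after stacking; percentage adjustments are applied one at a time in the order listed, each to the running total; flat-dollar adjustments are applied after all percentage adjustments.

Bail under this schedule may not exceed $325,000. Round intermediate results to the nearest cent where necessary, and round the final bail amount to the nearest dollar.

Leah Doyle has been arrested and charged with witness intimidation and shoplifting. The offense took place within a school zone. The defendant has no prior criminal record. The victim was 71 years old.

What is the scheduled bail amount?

Base amounts from the schedule: witness intimidation $16,250; shoplifting $1,000.
Stacking rule: highest base plus 15% of each additional charge. Highest is witness intimidation at $16,250. Additional: $1,000 × 15% = $150. Combined base = $16,250 + $150 = $16,400.
No prior criminal record (−5%): $16,400 × 0.95 = $15,580.
Offense involved a victim aged 65 or older (+60%): $15,580 × 1.6 = $24,928.
Offense occurred in a school zone (+$6,750 flat): $24,928 + $6,750 = $31,678.
$31,678 is within the $325,000 maximum.

$31,678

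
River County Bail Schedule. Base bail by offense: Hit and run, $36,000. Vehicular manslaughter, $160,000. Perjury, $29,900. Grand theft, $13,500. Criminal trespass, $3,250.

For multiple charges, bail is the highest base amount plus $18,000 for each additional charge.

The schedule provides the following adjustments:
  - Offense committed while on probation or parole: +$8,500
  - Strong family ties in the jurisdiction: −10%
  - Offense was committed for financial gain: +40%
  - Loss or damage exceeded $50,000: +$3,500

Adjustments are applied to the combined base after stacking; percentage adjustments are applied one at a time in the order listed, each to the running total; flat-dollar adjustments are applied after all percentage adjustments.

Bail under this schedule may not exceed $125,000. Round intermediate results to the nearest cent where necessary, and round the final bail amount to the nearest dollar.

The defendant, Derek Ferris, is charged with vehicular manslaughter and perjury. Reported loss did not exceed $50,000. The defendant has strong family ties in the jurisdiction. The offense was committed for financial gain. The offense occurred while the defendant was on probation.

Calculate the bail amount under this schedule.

$125,000

Base amounts from the schedule: vehicular manslaughter $160,000; perjury $29,900.
Stacking rule: highest base plus $18,000 per additional charge. Highest is vehicular manslaughter at $160,000; 1 additional charge → +$18,000. Combined base = $178,000.
Strong family ties in the jurisdiction (−10%): $178,000 × 0.9 = $160,200.
Offense was committed for financial gain (+40%): $160,200 × 1.4 = $224,280.
Offense committed while on probation or parole (+$8,500 flat): $224,280 + $8,500 = $232,780.
Result $232,780 exceeds the maximum of $125,000; bail is capped at $125,000.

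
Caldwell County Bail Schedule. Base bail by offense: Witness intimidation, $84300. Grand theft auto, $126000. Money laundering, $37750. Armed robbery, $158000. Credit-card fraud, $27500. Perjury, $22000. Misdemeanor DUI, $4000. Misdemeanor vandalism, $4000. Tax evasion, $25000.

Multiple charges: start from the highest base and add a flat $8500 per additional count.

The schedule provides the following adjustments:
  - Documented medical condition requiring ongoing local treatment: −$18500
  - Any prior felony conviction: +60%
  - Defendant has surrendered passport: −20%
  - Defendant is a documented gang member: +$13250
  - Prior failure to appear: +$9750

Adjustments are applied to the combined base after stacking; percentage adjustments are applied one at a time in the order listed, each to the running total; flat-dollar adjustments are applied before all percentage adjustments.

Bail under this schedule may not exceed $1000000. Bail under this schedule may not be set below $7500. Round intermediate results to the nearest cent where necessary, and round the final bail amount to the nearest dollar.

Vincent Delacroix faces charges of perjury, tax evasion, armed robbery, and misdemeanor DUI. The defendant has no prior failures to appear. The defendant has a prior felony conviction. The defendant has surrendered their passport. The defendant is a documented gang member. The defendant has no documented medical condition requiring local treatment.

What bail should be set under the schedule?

$251840

Base amounts from the schedule: perjury $22000; tax evasion $25000; armed robbery $158000; misdemeanor DUI $4000.
Stacking rule: highest base plus $8500 per additional charge. Highest is armed robbery at $158000; 3 additional charges → +$25500. Combined base = $183500.
Defendant is a documented gang member (+$13250 flat): $183500 + $13250 = $196750.
Any prior felony conviction (+60%): $196750 × 1.6 = $314800.
Defendant has surrendered passport (−20%): $314800 × 0.8 = $251840.
$251840 is within the $1000000 maximum.
$251840 is at or above the $7500 minimum.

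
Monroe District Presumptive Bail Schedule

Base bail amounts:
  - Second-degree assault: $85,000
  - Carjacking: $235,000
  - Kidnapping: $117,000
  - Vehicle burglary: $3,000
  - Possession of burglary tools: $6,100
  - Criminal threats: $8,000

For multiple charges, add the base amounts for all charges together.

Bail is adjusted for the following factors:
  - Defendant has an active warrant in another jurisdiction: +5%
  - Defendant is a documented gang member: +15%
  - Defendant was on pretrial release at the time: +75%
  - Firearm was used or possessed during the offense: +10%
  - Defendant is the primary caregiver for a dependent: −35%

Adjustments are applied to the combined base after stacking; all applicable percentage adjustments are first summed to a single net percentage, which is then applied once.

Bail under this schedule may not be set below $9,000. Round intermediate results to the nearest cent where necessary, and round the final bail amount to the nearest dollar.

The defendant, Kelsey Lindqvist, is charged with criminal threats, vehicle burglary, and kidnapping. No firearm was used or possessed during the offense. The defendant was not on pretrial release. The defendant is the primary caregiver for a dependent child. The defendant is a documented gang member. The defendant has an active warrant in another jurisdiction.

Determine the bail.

$108,800

Base amounts from the schedule: criminal threats $8,000; vehicle burglary $3,000; kidnapping $117,000.
Stacking rule: sum of all bases. $8,000 + $3,000 + $117,000 = $128,000.
Net percentage adjustment: +5% +15% −35% = −15%. $128,000 × 0.85 = $108,800.
$108,800 is at or above the $9,000 minimum.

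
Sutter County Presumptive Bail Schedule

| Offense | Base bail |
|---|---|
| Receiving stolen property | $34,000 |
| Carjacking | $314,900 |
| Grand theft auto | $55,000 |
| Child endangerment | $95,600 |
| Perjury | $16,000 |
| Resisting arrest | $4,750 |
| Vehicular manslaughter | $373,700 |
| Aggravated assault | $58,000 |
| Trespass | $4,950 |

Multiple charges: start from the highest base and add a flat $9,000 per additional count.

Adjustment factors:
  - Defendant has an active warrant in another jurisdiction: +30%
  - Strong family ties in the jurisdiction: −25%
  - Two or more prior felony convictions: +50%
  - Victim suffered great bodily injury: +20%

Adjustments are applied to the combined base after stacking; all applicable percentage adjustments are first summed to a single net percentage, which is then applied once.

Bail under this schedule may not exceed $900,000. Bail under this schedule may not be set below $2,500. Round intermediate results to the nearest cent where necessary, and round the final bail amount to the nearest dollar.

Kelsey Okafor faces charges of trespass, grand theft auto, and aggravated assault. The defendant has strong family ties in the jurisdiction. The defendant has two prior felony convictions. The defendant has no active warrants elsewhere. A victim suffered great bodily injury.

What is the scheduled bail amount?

$110,200

Base amounts from the schedule: trespass $4,950; grand theft auto $55,000; aggravated assault $58,000.
Stacking rule: highest base plus $9,000 per additional charge. Highest is aggravated assault at $58,000; 2 additional charges → +$18,000. Combined base = $76,000.
Net percentage adjustment: −25% +50% +20% = +45%. $76,000 × 1.45 = $110,200.
$110,200 is within the $900,000 maximum.
$110,200 is at or above the $2,500 minimum.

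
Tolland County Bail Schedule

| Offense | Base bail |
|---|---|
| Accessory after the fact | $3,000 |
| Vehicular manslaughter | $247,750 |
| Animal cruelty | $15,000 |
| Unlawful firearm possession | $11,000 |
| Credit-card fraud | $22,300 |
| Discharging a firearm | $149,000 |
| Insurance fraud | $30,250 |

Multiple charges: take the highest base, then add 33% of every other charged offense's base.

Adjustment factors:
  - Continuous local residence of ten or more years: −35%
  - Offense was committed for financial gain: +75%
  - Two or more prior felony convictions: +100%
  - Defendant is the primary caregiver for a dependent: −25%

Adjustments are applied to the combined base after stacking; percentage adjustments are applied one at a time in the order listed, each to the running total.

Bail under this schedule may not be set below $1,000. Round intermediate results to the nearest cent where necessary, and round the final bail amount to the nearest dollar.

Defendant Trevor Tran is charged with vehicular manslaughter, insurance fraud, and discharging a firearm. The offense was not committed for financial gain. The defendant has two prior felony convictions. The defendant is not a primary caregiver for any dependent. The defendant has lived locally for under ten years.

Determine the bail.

Base amounts from the schedule: vehicular manslaughter $247,750; insurance fraud $30,250; discharging a firearm $149,000.
Stacking rule: highest base plus 33% of each additional charge. Highest is vehicular manslaughter at $247,750. Additional: $30,250 × 33% = $9,982.50; $149,000 × 33% = $49,170. Combined base = $247,750 + $59,152.50 = $306,902.50.
Two or more prior felony convictions (+100%): $306,902.50 × 2 = $613,805.
$613,805 is at or above the $1,000 minimum.

$613,805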